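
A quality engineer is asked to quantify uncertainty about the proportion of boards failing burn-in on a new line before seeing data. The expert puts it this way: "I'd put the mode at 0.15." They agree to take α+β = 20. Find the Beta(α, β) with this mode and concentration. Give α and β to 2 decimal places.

For α,β > 1 the Beta mode is (α−1)/(α+β−2). With α+β = 20, the mode is (α−1)/18.
Set (α−1)/18 = 0.15 → α = 1 + 0.15·18 = 3.70.
β = 20 − α = 16.30.

α = 3.70, β = 16.30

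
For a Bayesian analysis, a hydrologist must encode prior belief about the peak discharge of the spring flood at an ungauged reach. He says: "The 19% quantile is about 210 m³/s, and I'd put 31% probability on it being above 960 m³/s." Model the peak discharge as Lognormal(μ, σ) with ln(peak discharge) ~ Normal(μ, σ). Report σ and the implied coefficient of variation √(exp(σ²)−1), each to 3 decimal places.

σ ≈ 1.106, CV ≈ 1.549

If T ~ Lognormal(μ,σ) then ln T ~ Normal(μ,σ), so the p-quantile of ln T is μ + z_p·σ.
ln(210) = 5.347 and ln(960) = 6.867; z_{0.19} = -0.8779, z_{0.69} = 0.4959.
σ = (6.867 − 5.347)/(0.4959 − (-0.8779)) = 1.106.
μ = 5.347 − (-0.8779)·1.106 = 6.318.
CV = √(exp(σ²)−1) = √(exp(1.2240)−1) = 1.549.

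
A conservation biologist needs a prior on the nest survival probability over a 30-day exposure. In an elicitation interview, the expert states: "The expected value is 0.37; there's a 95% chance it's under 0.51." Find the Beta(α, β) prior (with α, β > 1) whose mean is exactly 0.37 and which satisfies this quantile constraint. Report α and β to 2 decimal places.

With mean 0.37 fixed, write α = 0.37s, β = 0.63s where s = α+β.
Need P(θ < 0.51) = 0.95 under Beta(0.37s, 0.63s). Normal approximation: (q−m)/√(m(1−m)/s) ≈ z_{0.95} = 1.64, so s ≈ 0.37·0.63·(1.64)²/(0.51−0.37)² = 32.2.
At s = 32.2: P(θ<0.51) ≈ 0.947. Adjusting to match 0.95 gives s ≈ 33.40.
So α = 0.37·33.40 ≈ 12.36, β = 0.63·33.40 ≈ 21.04.

α ≈ 12.36, β ≈ 21.04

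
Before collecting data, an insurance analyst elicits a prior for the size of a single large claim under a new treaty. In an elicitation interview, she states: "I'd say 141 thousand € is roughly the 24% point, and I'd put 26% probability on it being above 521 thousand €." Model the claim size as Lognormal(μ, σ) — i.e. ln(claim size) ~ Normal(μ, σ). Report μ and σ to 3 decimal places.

μ ≈ 5.633, σ ≈ 0.968

If T ~ Lognormal(μ,σ) then ln T ~ Normal(μ,σ), so the p-quantile of ln T is μ + z_p·σ.
ln(141) = 4.949 and ln(521) = 6.256; z_{0.24} = -0.7063, z_{0.74} = 0.6433.
σ = (6.256 − 4.949)/(0.6433 − (-0.7063)) = 0.968.
μ = 4.949 − (-0.7063)·0.968 = 5.633.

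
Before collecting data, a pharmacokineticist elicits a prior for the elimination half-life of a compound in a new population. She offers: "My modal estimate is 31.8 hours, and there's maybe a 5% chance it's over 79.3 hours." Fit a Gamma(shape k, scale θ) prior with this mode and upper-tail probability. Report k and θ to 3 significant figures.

k ≈ 4.25, θ ≈ 9.77

Gamma(k,θ) with k>1 has mode (k−1)θ, so θ = 31.8/(k−1).
Need P(X < 79.3) = 0.95 with θ tied to k this way. Start at k = 2, θ = 31.8: P(X<79.3) ≈ 0.711.
Too low — raise k to concentrate. Iterating converges to k ≈ 4.25.
Then θ = 31.8/(4.25−1) ≈ 9.77.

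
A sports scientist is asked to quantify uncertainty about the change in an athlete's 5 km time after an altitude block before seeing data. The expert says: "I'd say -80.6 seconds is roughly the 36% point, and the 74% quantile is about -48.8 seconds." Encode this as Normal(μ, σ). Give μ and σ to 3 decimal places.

The p-quantile of Normal(μ,σ) is μ + z_p·σ, with z_{0.36} = -0.3585 and z_{0.74} = 0.6433.
Eliminate σ: μ = (z₂·x₁ − z₁·x₂)/(z₂ − z₁) = (0.6433·-80.6 − (-0.3585)·-48.8)/1.002 = -69.222.
Then σ = (x₂ − x₁)/(z₂ − z₁) = (-48.8 − -80.6)/1.002 = 31.743.

μ = -69.222, σ = 31.743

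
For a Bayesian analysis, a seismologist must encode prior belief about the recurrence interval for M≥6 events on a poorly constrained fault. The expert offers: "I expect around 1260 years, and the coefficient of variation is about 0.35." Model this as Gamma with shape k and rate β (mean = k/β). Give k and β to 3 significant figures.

k ≈ 8.16, β ≈ 0.00648

For Gamma(k, rate β): mean = k/β, variance = k/β², so CV = 1/√k.
CV = 0.35, hence k = 1/CV² = 8.16.
Then β = k/mean = 8.16/1260 = 0.00648.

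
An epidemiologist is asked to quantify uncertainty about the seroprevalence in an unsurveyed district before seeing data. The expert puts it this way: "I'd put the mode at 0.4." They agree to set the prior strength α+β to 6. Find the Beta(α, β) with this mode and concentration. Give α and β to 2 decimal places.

α = 2.60, β = 3.40

For α,β > 1 the Beta mode is (α−1)/(α+β−2). With α+β = 6, the mode is (α−1)/4.
Set (α−1)/4 = 0.4 → α = 1 + 0.4·4 = 2.60.
β = 6 − α = 3.40.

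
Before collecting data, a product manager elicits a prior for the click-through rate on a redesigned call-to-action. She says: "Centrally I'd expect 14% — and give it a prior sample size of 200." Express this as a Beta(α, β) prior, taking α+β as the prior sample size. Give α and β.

Under the effective-sample-size interpretation, Beta(α, β) has prior mean α/(α+β) and prior sample size α+β.
So α+β = 200 and α/(α+β) = 0.14, giving α = 0.14·200 = 28 and β = 200 − 28 = 172.

α = 28, β = 172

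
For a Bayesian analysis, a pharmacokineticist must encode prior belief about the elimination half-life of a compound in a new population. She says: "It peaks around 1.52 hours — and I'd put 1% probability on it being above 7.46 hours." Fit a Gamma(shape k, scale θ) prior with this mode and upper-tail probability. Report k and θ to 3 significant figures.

Gamma(k,θ) with k>1 has mode (k−1)θ, so θ = 1.52/(k−1).
Need P(X < 7.46) = 0.99 with θ tied to k this way. Start at k = 2, θ = 1.52: P(X<7.46) ≈ 0.956.
Too low — raise k to concentrate. Iterating converges to k ≈ 2.56.
Then θ = 1.52/(2.56−1) ≈ 0.976.

k ≈ 2.56, θ ≈ 0.976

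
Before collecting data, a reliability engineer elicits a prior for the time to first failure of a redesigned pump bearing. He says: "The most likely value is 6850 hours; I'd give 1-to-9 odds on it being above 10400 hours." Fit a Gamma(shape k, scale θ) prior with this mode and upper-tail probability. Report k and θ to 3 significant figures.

Gamma(k,θ) with k>1 has mode (k−1)θ, so θ = 6850/(k−1).
Need P(X < 10400) = 0.9 with θ tied to k this way. Start at k = 2, θ = 6850: P(X<10400) ≈ 0.448.
Too low — raise k to concentrate. Iterating converges to k ≈ 11.7.
Then θ = 6850/(11.7−1) ≈ 641.

k ≈ 11.7, θ ≈ 641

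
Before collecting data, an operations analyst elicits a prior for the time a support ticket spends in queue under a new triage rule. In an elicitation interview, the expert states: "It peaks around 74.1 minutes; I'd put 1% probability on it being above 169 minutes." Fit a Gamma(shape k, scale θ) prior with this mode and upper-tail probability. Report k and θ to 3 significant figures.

Gamma(k,θ) with k>1 has mode (k−1)θ, so θ = 74.1/(k−1).
Need P(X < 169) = 0.99 with θ tied to k this way. Start at k = 2, θ = 74.1: P(X<169) ≈ 0.665.
Too low — raise k to concentrate. Iterating converges to k ≈ 8.04.
Then θ = 74.1/(8.04−1) ≈ 10.5.

k ≈ 8.04, θ ≈ 10.5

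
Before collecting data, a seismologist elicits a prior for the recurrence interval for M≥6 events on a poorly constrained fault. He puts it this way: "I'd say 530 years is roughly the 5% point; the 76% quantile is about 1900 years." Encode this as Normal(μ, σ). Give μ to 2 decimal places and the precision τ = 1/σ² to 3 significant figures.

μ = 1488.44, τ = 2.95e-06

For Normal(μ,σ), the p-quantile is μ + z_p·σ. Here z_{0.05} = -1.645, z_{0.76} = 0.7063.
So 530 = μ − 1.645σ and 1900 = μ + 0.7063σ.
Subtracting: σ = (1900 − 530)/(0.7063 − (-1.645)) = 582.69.
Then μ = 530 − (-1.645)·582.69 = 1488.44.
Precision τ = 1/σ² = 1/582.7² = 2.95e-06.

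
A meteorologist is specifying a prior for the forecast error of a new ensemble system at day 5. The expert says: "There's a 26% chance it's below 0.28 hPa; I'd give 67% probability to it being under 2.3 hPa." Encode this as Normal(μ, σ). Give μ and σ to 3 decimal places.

μ = 1.480, σ = 1.865

For Normal(μ,σ), the p-quantile is μ + z_p·σ. Here z_{0.26} = -0.6433, z_{0.67} = 0.4399.
So 0.28 = μ − 0.6433σ and 2.3 = μ + 0.4399σ.
Subtracting: σ = (2.3 − 0.28)/(0.4399 − (-0.6433)) = 1.865.
Then μ = 0.28 − (-0.6433)·1.865 = 1.480.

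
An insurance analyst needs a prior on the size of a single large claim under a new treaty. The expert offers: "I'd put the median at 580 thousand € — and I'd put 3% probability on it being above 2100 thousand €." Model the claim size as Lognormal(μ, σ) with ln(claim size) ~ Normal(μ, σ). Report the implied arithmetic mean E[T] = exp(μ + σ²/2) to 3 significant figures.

E[T] ≈ 733 thousand €

If T ~ Lognormal(μ,σ) then ln T ~ Normal(μ,σ), so the p-quantile of ln T is μ + z_p·σ.
ln(580) = 6.363 and ln(2100) = 7.65; z_{0.5} = 0, z_{0.97} = 1.881.
σ = (7.65 − 6.363)/(1.881 − (0)) = 0.684.
μ = 6.363 − (0)·0.684 = 6.363.
E[T] = exp(μ + σ²/2) = exp(6.363 + 0.2340) = 733 thousand €.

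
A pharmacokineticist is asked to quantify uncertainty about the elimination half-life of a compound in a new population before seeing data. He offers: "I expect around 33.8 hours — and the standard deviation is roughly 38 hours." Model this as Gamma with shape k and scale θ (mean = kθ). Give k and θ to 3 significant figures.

k ≈ 0.791, θ ≈ 42.7

For Gamma(k, scale θ): mean = kθ, variance = kθ², so CV = 1/√k.
CV = SD/mean = 38/33.8 = 1.124, hence k = 1/CV² = 0.791.
Then θ = mean/k = 33.8/0.791 = 42.7.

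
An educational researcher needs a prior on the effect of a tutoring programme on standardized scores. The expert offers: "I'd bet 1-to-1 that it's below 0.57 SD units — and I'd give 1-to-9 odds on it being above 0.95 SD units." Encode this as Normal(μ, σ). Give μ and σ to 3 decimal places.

μ = 0.570, σ = 0.297

For Normal(μ,σ), the p-quantile is μ + z_p·σ. Here z_{0.5} = 0, z_{0.9} = 1.282.
So 0.57 = μ + 0σ and 0.95 = μ + 1.282σ.
Subtracting: σ = (0.95 − 0.57)/(1.282 − (0)) = 0.297.
Then μ = 0.57 − (0)·0.297 = 0.570.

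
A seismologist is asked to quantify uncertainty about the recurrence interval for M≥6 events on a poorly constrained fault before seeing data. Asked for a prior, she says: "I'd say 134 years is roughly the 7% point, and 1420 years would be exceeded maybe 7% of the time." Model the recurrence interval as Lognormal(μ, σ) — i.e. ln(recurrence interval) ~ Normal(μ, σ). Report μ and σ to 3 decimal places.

If T ~ Lognormal(μ,σ) then ln T ~ Normal(μ,σ), so the p-quantile of ln T is μ + z_p·σ.
ln(134) = 4.898 and ln(1420) = 7.258; z_{0.07} = -1.476, z_{0.93} = 1.476.
σ = (7.258 − 4.898)/(1.476 − (-1.476)) = 0.800.
μ = 4.898 − (-1.476)·0.800 = 6.078.

μ ≈ 6.078, σ ≈ 0.800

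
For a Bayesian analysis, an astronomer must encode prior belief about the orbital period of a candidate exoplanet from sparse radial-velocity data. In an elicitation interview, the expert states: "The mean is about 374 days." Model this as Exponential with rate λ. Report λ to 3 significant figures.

Exponential mean = 1/λ, so λ = 1/374.0 = 0.00267.

λ ≈ 0.00267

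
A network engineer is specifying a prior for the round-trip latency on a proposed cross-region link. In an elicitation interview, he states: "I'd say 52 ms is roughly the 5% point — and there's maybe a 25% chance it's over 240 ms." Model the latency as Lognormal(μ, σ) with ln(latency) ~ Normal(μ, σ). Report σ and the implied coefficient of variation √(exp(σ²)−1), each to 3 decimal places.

σ ≈ 0.659, CV ≈ 0.738

If T ~ Lognormal(μ,σ) then ln T ~ Normal(μ,σ), so the p-quantile of ln T is μ + z_p·σ.
ln(52) = 3.951 and ln(240) = 5.481; z_{0.05} = -1.645, z_{0.75} = 0.6745.
σ = (5.481 − 3.951)/(0.6745 − (-1.645)) = 0.659.
μ = 3.951 − (-1.645)·0.659 = 5.036.
CV = √(exp(σ²)−1) = √(exp(0.4348)−1) = 0.738.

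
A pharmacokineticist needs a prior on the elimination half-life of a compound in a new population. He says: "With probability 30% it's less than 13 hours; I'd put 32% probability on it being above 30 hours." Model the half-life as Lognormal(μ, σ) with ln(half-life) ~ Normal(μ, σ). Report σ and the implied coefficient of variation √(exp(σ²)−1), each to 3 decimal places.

σ ≈ 0.843, CV ≈ 1.017

If T ~ Lognormal(μ,σ) then ln T ~ Normal(μ,σ), so the p-quantile of ln T is μ + z_p·σ.
ln(13) = 2.565 and ln(30) = 3.401; z_{0.3} = -0.5244, z_{0.68} = 0.4677.
σ = (3.401 − 2.565)/(0.4677 − (-0.5244)) = 0.843.
μ = 2.565 − (-0.5244)·0.843 = 3.007.
CV = √(exp(σ²)−1) = √(exp(0.7105)−1) = 1.017.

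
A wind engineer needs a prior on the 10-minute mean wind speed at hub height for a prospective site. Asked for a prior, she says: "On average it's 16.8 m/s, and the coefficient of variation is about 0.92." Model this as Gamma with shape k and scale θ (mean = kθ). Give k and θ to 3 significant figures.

For Gamma(k, scale θ): mean = kθ, variance = kθ², so CV = 1/√k.
CV = 0.92, hence k = 1/CV² = 1.18.
Then θ = mean/k = 16.8/1.18 = 14.2.

k ≈ 1.18, θ ≈ 14.2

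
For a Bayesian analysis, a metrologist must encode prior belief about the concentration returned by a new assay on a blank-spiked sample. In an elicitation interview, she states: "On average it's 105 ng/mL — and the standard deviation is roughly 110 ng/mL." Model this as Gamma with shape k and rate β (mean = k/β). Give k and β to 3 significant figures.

For Gamma(k, rate β): mean = k/β, variance = k/β², so CV = 1/√k.
CV = SD/mean = 110/105 = 1.048, hence k = 1/CV² = 0.911.
Then β = k/mean = 0.911/105 = 0.00868.

k ≈ 0.911, β ≈ 0.00868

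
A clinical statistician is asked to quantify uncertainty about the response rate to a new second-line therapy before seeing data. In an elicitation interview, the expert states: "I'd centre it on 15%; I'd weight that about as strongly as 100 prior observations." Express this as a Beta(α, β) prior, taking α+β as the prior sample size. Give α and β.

Under the effective-sample-size interpretation, Beta(α, β) has prior mean α/(α+β) and prior sample size α+β.
So α+β = 100 and α/(α+β) = 0.15, giving α = 0.15·100 = 15 and β = 100 − 15 = 85.

α = 15, β = 85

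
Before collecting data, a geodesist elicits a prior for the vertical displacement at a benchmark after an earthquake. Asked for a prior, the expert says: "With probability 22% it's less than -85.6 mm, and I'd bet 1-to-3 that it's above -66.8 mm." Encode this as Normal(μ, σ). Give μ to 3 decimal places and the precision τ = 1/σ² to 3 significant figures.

μ = -75.565, τ = 0.00592

For Normal(μ,σ), the p-quantile is μ + z_p·σ. Here z_{0.22} = -0.7722, z_{0.75} = 0.6745.
So -85.6 = μ − 0.7722σ and -66.8 = μ + 0.6745σ.
Subtracting: σ = (-66.8 − -85.6)/(0.6745 − (-0.7722)) = 12.995.
Then μ = -85.6 − (-0.7722)·12.995 = -75.565.
Precision τ = 1/σ² = 1/13² = 0.00592.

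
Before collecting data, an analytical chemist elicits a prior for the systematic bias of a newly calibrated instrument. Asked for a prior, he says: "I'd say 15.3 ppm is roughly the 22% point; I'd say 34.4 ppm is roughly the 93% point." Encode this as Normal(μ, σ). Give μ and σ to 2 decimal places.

For Normal(μ,σ), the p-quantile is μ + z_p·σ. Here z_{0.22} = -0.7722, z_{0.93} = 1.476.
So 15.3 = μ − 0.7722σ and 34.4 = μ + 1.476σ.
Subtracting: σ = (34.4 − 15.3)/(1.476 − (-0.7722)) = 8.50.
Then μ = 15.3 − (-0.7722)·8.50 = 21.86.

μ = 21.86, σ = 8.50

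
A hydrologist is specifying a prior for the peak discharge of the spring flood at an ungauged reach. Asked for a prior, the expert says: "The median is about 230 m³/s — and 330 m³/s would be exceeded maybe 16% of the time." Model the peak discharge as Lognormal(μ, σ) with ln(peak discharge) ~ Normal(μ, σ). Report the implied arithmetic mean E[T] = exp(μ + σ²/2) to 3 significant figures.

E[T] ≈ 246 m³/s

If T ~ Lognormal(μ,σ) then ln T ~ Normal(μ,σ), so the p-quantile of ln T is μ + z_p·σ.
ln(230) = 5.438 and ln(330) = 5.799; z_{0.5} = 0, z_{0.84} = 0.9945.
σ = (5.799 − 5.438)/(0.9945 − (0)) = 0.363.
μ = 5.438 − (0)·0.363 = 5.438.
E[T] = exp(μ + σ²/2) = exp(5.438 + 0.0659) = 246 m³/s.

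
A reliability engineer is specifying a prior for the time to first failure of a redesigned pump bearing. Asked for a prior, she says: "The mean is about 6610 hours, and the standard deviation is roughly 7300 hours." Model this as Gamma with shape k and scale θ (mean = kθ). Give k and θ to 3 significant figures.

For Gamma(k, scale θ): mean = kθ, variance = kθ², so CV = 1/√k.
CV = SD/mean = 7300/6610 = 1.104, hence k = 1/CV² = 0.82.
Then θ = mean/k = 6610/0.82 = 8060.

k ≈ 0.82, θ ≈ 8060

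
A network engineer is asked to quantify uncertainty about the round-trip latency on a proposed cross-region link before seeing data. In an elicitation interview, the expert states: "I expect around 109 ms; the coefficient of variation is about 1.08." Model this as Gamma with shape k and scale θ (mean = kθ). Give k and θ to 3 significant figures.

k ≈ 0.857, θ ≈ 127

For Gamma(k, scale θ): mean = kθ, variance = kθ², so CV = 1/√k.
CV = 1.08, hence k = 1/CV² = 0.857.
Then θ = mean/k = 109/0.857 = 127.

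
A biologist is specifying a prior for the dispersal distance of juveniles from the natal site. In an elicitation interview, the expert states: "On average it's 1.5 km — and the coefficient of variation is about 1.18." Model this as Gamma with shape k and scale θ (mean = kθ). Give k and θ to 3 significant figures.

k ≈ 0.718, θ ≈ 2.09

For Gamma(k, scale θ): mean = kθ, variance = kθ², so CV = 1/√k.
CV = 1.18, hence k = 1/CV² = 0.718.
Then θ = mean/k = 1.5/0.718 = 2.09.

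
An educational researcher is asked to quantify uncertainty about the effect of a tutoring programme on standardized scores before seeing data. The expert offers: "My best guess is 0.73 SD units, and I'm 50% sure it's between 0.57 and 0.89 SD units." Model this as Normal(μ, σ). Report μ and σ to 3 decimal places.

A symmetric 50% interval runs μ ± z·σ with z = 0.6745.
Half-width = 0.16, so σ = 0.16/0.6745 = 0.237.
μ is the stated best guess, 0.730.

μ = 0.730, σ = 0.237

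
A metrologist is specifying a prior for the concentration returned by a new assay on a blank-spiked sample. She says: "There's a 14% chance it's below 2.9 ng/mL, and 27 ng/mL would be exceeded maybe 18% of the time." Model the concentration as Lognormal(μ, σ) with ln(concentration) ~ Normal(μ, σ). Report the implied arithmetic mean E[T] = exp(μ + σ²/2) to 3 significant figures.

If T ~ Lognormal(μ,σ) then ln T ~ Normal(μ,σ), so the p-quantile of ln T is μ + z_p·σ.
ln(2.9) = 1.065 and ln(27) = 3.296; z_{0.14} = -1.08, z_{0.82} = 0.9154.
σ = (3.296 − 1.065)/(0.9154 − (-1.08)) = 1.118.
μ = 1.065 − (-1.08)·1.118 = 2.272.
E[T] = exp(μ + σ²/2) = exp(2.272 + 0.6249) = 18.1 ng/mL.

E[T] ≈ 18.1 ng/mL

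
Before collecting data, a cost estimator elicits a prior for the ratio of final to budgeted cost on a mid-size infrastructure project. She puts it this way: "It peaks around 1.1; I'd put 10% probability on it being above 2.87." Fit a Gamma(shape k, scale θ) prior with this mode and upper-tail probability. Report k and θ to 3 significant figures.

Gamma(k,θ) with k>1 has mode (k−1)θ, so θ = 1.1/(k−1).
Need P(X < 2.87) = 0.9 with θ tied to k this way. Start at k = 2, θ = 1.1: P(X<2.87) ≈ 0.734.
Too low — raise k to concentrate. Iterating converges to k ≈ 3.09.
Then θ = 1.1/(3.09−1) ≈ 0.528.

k ≈ 3.09, θ ≈ 0.528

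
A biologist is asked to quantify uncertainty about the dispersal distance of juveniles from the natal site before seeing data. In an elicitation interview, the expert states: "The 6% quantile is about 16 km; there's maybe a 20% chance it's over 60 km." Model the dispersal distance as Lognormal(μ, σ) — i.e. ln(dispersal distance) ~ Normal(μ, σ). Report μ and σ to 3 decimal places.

μ ≈ 3.630, σ ≈ 0.552

If T ~ Lognormal(μ,σ) then ln T ~ Normal(μ,σ), so the p-quantile of ln T is μ + z_p·σ.
ln(16) = 2.773 and ln(60) = 4.094; z_{0.06} = -1.555, z_{0.8} = 0.8416.
σ = (4.094 − 2.773)/(0.8416 − (-1.555)) = 0.552.
μ = 2.773 − (-1.555)·0.552 = 3.630.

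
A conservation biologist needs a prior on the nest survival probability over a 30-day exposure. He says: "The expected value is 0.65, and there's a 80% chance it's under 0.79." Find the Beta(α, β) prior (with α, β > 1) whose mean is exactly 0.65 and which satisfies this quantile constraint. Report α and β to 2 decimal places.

α ≈ 5.55, β ≈ 2.99

With mean 0.65 fixed, write α = 0.65s, β = 0.35s where s = α+β.
Need P(θ < 0.79) = 0.8 under Beta(0.65s, 0.35s). Normal approximation: (q−m)/√(m(1−m)/s) ≈ z_{0.8} = 0.842, so s ≈ 0.65·0.35·(0.842)²/(0.79−0.65)² = 8.2.
At s = 8.2: P(θ<0.79) ≈ 0.795. Adjusting to match 0.8 gives s ≈ 8.53.
So α = 0.65·8.53 ≈ 5.55, β = 0.35·8.53 ≈ 2.99.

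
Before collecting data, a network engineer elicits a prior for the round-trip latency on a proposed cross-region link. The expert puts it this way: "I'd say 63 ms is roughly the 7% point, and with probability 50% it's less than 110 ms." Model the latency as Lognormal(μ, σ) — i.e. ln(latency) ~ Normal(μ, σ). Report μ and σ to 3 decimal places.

If T ~ Lognormal(μ,σ) then ln T ~ Normal(μ,σ), so the p-quantile of ln T is μ + z_p·σ.
ln(63) = 4.143 and ln(110) = 4.7; z_{0.07} = -1.476, z_{0.5} = 0.
σ = (4.7 − 4.143)/(0 − (-1.476)) = 0.378.
μ = 4.143 − (-1.476)·0.378 = 4.700.

μ ≈ 4.700, σ ≈ 0.378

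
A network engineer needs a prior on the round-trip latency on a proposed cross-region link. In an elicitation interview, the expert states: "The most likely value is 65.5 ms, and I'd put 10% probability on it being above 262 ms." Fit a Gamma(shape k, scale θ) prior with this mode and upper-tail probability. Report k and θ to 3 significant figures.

k ≈ 1.96, θ ≈ 68.5

Gamma(k,θ) with k>1 has mode (k−1)θ, so θ = 65.5/(k−1).
Need P(X < 262) = 0.9 with θ tied to k this way. Start at k = 2, θ = 65.5: P(X<262) ≈ 0.908.
Too high — lower k to spread out. Iterating converges to k ≈ 1.96.
Then θ = 65.5/(1.96−1) ≈ 68.5.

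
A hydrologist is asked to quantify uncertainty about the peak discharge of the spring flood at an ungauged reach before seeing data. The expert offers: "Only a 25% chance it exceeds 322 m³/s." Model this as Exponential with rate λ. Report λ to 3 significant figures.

λ ≈ 0.00431

P(T > 322.0) = e^(−λ·322.0) = 0.25, so λ = −ln(0.25)/322.0 = 0.00431.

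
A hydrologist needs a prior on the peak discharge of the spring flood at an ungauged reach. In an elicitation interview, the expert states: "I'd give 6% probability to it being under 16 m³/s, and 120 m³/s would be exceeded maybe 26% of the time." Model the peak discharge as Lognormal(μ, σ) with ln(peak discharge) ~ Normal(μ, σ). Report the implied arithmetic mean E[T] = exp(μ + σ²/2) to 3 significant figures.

E[T] ≈ 101 m³/s

If T ~ Lognormal(μ,σ) then ln T ~ Normal(μ,σ), so the p-quantile of ln T is μ + z_p·σ.
ln(16) = 2.773 and ln(120) = 4.787; z_{0.06} = -1.555, z_{0.74} = 0.6433.
σ = (4.787 − 2.773)/(0.6433 − (-1.555)) = 0.917.
μ = 2.773 − (-1.555)·0.917 = 4.198.
E[T] = exp(μ + σ²/2) = exp(4.198 + 0.4201) = 101 m³/s.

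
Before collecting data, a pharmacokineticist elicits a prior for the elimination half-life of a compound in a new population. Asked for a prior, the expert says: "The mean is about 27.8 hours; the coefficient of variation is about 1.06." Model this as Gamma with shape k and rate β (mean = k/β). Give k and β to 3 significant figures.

For Gamma(k, rate β): mean = k/β, variance = k/β², so CV = 1/√k.
CV = 1.06, hence k = 1/CV² = 0.89.
Then β = k/mean = 0.89/27.8 = 0.032.

k ≈ 0.89, β ≈ 0.032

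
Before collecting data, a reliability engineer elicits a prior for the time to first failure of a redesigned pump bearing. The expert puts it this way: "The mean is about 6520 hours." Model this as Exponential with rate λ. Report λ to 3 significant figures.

λ ≈ 0.000153

Exponential mean = 1/λ, so λ = 1/6520.0 = 0.000153.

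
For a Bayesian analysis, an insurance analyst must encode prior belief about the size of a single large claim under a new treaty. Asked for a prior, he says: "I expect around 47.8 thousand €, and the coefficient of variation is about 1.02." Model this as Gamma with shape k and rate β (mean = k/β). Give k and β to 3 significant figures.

For Gamma(k, rate β): mean = k/β, variance = k/β², so CV = 1/√k.
CV = 1.02, hence k = 1/CV² = 0.961.
Then β = k/mean = 0.961/47.8 = 0.0201.

k ≈ 0.961, β ≈ 0.0201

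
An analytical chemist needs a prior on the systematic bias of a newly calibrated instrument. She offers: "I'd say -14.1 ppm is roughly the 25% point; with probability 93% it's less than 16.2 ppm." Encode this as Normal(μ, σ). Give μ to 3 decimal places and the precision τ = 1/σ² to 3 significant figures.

For Normal(μ,σ), the p-quantile is μ + z_p·σ. Here z_{0.25} = -0.6745, z_{0.93} = 1.476.
So -14.1 = μ − 0.6745σ and 16.2 = μ + 1.476σ.
Subtracting: σ = (16.2 − -14.1)/(1.476 − (-0.6745)) = 14.091.
Then μ = -14.1 − (-0.6745)·14.091 = -4.596.
Precision τ = 1/σ² = 1/14.09² = 0.00504.

μ = -4.596, τ = 0.00504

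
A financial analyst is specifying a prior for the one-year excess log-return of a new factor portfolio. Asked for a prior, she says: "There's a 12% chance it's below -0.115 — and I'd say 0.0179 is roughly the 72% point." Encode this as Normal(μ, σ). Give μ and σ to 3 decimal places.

μ = -0.026, σ = 0.076

The p-quantile of Normal(μ,σ) is μ + z_p·σ, with z_{0.12} = -1.175 and z_{0.72} = 0.5828.
Eliminate σ: μ = (z₂·x₁ − z₁·x₂)/(z₂ − z₁) = (0.5828·-0.115 − (-1.175)·0.0179)/1.758 = -0.026.
Then σ = (x₂ − x₁)/(z₂ − z₁) = (0.0179 − -0.115)/1.758 = 0.076.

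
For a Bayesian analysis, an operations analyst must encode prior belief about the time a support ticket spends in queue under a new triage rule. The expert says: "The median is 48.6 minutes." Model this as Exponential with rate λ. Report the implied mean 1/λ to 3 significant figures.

mean ≈ 70.1 minutes

Exponential median = ln 2 / λ, so λ = ln 2 / 48.6 = 0.0143.
Mean = 1/λ = 70.1 minutes.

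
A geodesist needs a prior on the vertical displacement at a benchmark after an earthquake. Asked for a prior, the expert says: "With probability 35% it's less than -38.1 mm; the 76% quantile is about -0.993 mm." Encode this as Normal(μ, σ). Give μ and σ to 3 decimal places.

For Normal(μ,σ), the p-quantile is μ + z_p·σ. Here z_{0.35} = -0.3853, z_{0.76} = 0.7063.
So -38.1 = μ − 0.3853σ and -0.993 = μ + 0.7063σ.
Subtracting: σ = (-0.993 − -38.1)/(0.7063 − (-0.3853)) = 33.993.
Then μ = -38.1 − (-0.3853)·33.993 = -25.002.

μ = -25.002, σ = 33.993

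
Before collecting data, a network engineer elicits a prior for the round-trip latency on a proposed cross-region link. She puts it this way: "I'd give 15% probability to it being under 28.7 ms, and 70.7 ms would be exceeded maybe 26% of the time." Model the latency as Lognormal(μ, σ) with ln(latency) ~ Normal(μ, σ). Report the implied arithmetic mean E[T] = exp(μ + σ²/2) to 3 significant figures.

E[T] ≈ 57.8 ms

If T ~ Lognormal(μ,σ) then ln T ~ Normal(μ,σ), so the p-quantile of ln T is μ + z_p·σ.
ln(28.7) = 3.357 and ln(70.7) = 4.258; z_{0.15} = -1.036, z_{0.74} = 0.6433.
σ = (4.258 − 3.357)/(0.6433 − (-1.036)) = 0.537.
μ = 3.357 − (-1.036)·0.537 = 3.913.
E[T] = exp(μ + σ²/2) = exp(3.913 + 0.1440) = 57.8 ms.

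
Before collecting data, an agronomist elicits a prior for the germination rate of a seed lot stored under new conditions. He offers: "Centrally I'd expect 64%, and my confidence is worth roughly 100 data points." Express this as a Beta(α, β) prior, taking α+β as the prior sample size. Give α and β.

α = 64, β = 36

Under the effective-sample-size interpretation, Beta(α, β) has prior mean α/(α+β) and prior sample size α+β.
So α+β = 100 and α/(α+β) = 0.64, giving α = 0.64·100 = 64 and β = 100 − 64 = 36.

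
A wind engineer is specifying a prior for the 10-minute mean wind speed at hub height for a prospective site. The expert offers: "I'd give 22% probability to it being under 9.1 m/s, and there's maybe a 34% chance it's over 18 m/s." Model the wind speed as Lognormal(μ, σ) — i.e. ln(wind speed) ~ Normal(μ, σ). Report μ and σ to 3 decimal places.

If T ~ Lognormal(μ,σ) then ln T ~ Normal(μ,σ), so the p-quantile of ln T is μ + z_p·σ.
ln(9.1) = 2.208 and ln(18) = 2.89; z_{0.22} = -0.7722, z_{0.66} = 0.4125.
σ = (2.89 − 2.208)/(0.4125 − (-0.7722)) = 0.576.
μ = 2.208 − (-0.7722)·0.576 = 2.653.

μ ≈ 2.653, σ ≈ 0.576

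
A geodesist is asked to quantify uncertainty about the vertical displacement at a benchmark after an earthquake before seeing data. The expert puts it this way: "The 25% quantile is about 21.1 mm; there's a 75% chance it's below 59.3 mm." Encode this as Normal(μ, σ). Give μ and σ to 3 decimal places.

μ = 40.200, σ = 28.318

For Normal(μ,σ), the p-quantile is μ + z_p·σ. Here z_{0.25} = -0.6745, z_{0.75} = 0.6745.
So 21.1 = μ − 0.6745σ and 59.3 = μ + 0.6745σ.
Subtracting: σ = (59.3 − 21.1)/(0.6745 − (-0.6745)) = 28.318.
Then μ = 21.1 − (-0.6745)·28.318 = 40.200.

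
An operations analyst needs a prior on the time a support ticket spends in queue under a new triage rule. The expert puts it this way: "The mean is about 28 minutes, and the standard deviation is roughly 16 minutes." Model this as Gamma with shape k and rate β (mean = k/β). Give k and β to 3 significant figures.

For Gamma(k, rate β): mean = k/β, variance = k/β², so CV = 1/√k.
CV = SD/mean = 16/28 = 0.5714, hence k = 1/CV² = 3.06.
Then β = k/mean = 3.06/28 = 0.109.

k ≈ 3.06, β ≈ 0.109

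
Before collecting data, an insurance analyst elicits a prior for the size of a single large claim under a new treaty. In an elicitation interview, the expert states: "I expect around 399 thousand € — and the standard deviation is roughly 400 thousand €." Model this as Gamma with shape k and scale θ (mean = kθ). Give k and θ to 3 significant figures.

k ≈ 0.995, θ ≈ 401

For Gamma(k, scale θ): mean = kθ, variance = kθ², so CV = 1/√k.
CV = SD/mean = 400/399 = 1.003, hence k = 1/CV² = 0.995.
Then θ = mean/k = 399/0.995 = 401.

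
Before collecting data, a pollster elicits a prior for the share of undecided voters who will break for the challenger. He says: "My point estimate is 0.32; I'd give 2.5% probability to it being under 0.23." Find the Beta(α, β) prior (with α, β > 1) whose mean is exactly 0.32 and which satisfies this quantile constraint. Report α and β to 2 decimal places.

α ≈ 30.02, β ≈ 63.78

With mean 0.32 fixed, write α = 0.32s, β = 0.68s where s = α+β.
Need P(θ < 0.23) = 0.025 under Beta(0.32s, 0.68s). Normal approximation: (q−m)/√(m(1−m)/s) ≈ z_{0.025} = -1.96, so s ≈ 0.32·0.68·(-1.96)²/(0.23−0.32)² = 103.2.
At s = 103.2: P(θ<0.23) ≈ 0.020. Adjusting to match 0.025 gives s ≈ 93.80.
So α = 0.32·93.80 ≈ 30.02, β = 0.68·93.80 ≈ 63.78.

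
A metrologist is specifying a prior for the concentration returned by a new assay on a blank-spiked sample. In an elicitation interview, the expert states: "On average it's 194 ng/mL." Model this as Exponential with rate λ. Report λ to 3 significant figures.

λ ≈ 0.00515

Exponential mean = 1/λ, so λ = 1/194.0 = 0.00515.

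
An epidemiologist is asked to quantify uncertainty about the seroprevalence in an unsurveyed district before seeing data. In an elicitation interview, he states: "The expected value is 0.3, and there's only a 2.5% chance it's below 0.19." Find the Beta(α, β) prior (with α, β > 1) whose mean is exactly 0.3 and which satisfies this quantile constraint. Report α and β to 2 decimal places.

With mean 0.3 fixed, write α = 0.3s, β = 0.7s where s = α+β.
Need P(θ < 0.19) = 0.025 under Beta(0.3s, 0.7s). Normal approximation: (q−m)/√(m(1−m)/s) ≈ z_{0.025} = -1.96, so s ≈ 0.3·0.7·(-1.96)²/(0.19−0.3)² = 66.7.
At s = 66.7: P(θ<0.19) ≈ 0.017. Adjusting to match 0.025 gives s ≈ 57.80.
So α = 0.3·57.80 ≈ 17.34, β = 0.7·57.80 ≈ 40.46.

α ≈ 17.34, β ≈ 40.46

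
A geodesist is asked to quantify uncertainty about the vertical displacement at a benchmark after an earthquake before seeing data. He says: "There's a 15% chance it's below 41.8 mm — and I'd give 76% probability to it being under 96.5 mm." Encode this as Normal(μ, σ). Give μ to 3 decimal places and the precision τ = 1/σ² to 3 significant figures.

The p-quantile of Normal(μ,σ) is μ + z_p·σ, with z_{0.15} = -1.036 and z_{0.76} = 0.7063.
Eliminate σ: μ = (z₂·x₁ − z₁·x₂)/(z₂ − z₁) = (0.7063·41.8 − (-1.036)·96.5)/1.743 = 74.331.
Then σ = (x₂ − x₁)/(z₂ − z₁) = (96.5 − 41.8)/1.743 = 31.387.
Precision τ = 1/σ² = 1/31.39² = 0.00102.

μ = 74.331, τ = 0.00102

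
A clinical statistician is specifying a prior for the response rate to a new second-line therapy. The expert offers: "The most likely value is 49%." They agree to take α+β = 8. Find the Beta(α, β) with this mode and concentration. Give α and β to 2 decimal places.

α = 3.94, β = 4.06

For α,β > 1 the Beta mode is (α−1)/(α+β−2). With α+β = 8, the mode is (α−1)/6.
Set (α−1)/6 = 0.49 → α = 1 + 0.49·6 = 3.94.
β = 8 − α = 4.06.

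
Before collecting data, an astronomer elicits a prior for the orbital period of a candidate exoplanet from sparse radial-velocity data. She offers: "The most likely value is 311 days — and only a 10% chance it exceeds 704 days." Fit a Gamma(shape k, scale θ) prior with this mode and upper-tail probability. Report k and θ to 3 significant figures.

Gamma(k,θ) with k>1 has mode (k−1)θ, so θ = 311/(k−1).
Need P(X < 704) = 0.9 with θ tied to k this way. Start at k = 2, θ = 311: P(X<704) ≈ 0.661.
Too low — raise k to concentrate. Iterating converges to k ≈ 3.88.
Then θ = 311/(3.88−1) ≈ 108.

k ≈ 3.88, θ ≈ 108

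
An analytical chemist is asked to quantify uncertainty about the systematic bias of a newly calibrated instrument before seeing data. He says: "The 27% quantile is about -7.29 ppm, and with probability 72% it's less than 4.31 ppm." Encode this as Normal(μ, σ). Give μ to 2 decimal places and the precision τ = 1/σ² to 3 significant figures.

For Normal(μ,σ), the p-quantile is μ + z_p·σ. Here z_{0.27} = -0.6128, z_{0.72} = 0.5828.
So -7.29 = μ − 0.6128σ and 4.31 = μ + 0.5828σ.
Subtracting: σ = (4.31 − -7.29)/(0.5828 − (-0.6128)) = 9.70.
Then μ = -7.29 − (-0.6128)·9.70 = -1.34.
Precision τ = 1/σ² = 1/9.702² = 0.0106.

μ = -1.34, τ = 0.0106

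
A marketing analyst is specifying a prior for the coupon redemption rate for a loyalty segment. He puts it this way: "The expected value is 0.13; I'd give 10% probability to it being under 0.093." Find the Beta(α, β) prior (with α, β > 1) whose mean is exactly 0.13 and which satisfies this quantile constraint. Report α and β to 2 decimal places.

α ≈ 16.25, β ≈ 108.72

With mean 0.13 fixed, write α = 0.13s, β = 0.87s where s = α+β.
Need P(θ < 0.093) = 0.1 under Beta(0.13s, 0.87s). Normal approximation: (q−m)/√(m(1−m)/s) ≈ z_{0.1} = -1.28, so s ≈ 0.13·0.87·(-1.28)²/(0.093−0.13)² = 135.7.
At s = 135.7: P(θ<0.093) ≈ 0.090. Adjusting to match 0.1 gives s ≈ 124.97.
So α = 0.13·124.97 ≈ 16.25, β = 0.87·124.97 ≈ 108.72.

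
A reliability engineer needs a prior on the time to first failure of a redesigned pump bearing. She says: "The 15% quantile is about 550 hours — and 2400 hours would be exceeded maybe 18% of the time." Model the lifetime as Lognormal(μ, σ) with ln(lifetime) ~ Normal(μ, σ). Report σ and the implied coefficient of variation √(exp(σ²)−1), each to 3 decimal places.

If T ~ Lognormal(μ,σ) then ln T ~ Normal(μ,σ), so the p-quantile of ln T is μ + z_p·σ.
ln(550) = 6.31 and ln(2400) = 7.783; z_{0.15} = -1.036, z_{0.82} = 0.9154.
σ = (7.783 − 6.31)/(0.9154 − (-1.036)) = 0.755.
μ = 6.31 − (-1.036)·0.755 = 7.092.
CV = √(exp(σ²)−1) = √(exp(0.5698)−1) = 0.876.

σ ≈ 0.755, CV ≈ 0.876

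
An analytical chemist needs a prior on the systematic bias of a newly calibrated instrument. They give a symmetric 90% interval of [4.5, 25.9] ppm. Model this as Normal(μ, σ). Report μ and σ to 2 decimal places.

A symmetric 90% interval runs μ ± z·σ with z = 1.645.
Half-width = 10.7, so σ = 10.7/1.645 = 6.51.
μ is the interval midpoint, 15.20.

μ = 15.20, σ = 6.51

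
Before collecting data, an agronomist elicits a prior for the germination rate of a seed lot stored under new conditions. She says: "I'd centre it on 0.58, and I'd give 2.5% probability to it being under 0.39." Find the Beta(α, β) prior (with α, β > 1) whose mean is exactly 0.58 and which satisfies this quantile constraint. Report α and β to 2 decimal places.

With mean 0.58 fixed, write α = 0.58s, β = 0.42s where s = α+β.
Need P(θ < 0.39) = 0.025 under Beta(0.58s, 0.42s). Normal approximation: (q−m)/√(m(1−m)/s) ≈ z_{0.025} = -1.96, so s ≈ 0.58·0.42·(-1.96)²/(0.39−0.58)² = 25.9.
At s = 25.9: P(θ<0.39) ≈ 0.025. Adjusting to match 0.025 gives s ≈ 26.09.
So α = 0.58·26.09 ≈ 15.13, β = 0.42·26.09 ≈ 10.96.

α ≈ 15.13, β ≈ 10.96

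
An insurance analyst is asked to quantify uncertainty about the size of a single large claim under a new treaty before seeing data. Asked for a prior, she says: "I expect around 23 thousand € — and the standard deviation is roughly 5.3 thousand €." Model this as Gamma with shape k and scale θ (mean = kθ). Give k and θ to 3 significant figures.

k ≈ 18.8, θ ≈ 1.22

For Gamma(k, scale θ): mean = kθ, variance = kθ², so CV = 1/√k.
CV = SD/mean = 5.3/23 = 0.2304, hence k = 1/CV² = 18.8.
Then θ = mean/k = 23/18.8 = 1.22.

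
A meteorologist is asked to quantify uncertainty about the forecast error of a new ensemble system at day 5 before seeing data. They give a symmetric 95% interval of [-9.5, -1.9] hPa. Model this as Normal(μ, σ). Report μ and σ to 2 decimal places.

μ = -5.70, σ = 1.94

A symmetric 95% interval runs μ ± z·σ with z = 1.96.
Half-width = 3.8, so σ = 3.8/1.96 = 1.94.
μ is the interval midpoint, -5.70.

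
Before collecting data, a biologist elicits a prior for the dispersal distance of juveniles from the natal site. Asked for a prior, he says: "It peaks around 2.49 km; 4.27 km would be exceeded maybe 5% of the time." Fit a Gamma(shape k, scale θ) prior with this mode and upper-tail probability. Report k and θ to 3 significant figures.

k ≈ 10.6, θ ≈ 0.259

Gamma(k,θ) with k>1 has mode (k−1)θ, so θ = 2.49/(k−1).
Need P(X < 4.27) = 0.95 with θ tied to k this way. Start at k = 2, θ = 2.49: P(X<4.27) ≈ 0.511.
Too low — raise k to concentrate. Iterating converges to k ≈ 10.6.
Then θ = 2.49/(10.6−1) ≈ 0.259.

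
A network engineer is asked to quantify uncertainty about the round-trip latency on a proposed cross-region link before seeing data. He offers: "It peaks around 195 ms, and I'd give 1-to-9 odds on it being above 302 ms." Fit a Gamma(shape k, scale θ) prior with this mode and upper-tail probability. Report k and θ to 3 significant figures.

k ≈ 10.8, θ ≈ 20

Gamma(k,θ) with k>1 has mode (k−1)θ, so θ = 195/(k−1).
Need P(X < 302) = 0.9 with θ tied to k this way. Start at k = 2, θ = 195: P(X<302) ≈ 0.458.
Too low — raise k to concentrate. Iterating converges to k ≈ 10.8.
Then θ = 195/(10.8−1) ≈ 20.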